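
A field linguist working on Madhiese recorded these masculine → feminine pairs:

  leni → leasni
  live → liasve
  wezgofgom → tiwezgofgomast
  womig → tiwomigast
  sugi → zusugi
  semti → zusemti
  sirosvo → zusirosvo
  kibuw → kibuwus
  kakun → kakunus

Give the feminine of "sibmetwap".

zusibmetwap

leni and sugi both end in -i yet inflect differently (leasni, zusugi), so the final letter is not what conditions the rule; the first letter is.
"sibmetwap" begins with s-. The stems beginning with s- (sugi → zusugi, semti → zusemti, sirosvo → zusirosvo) add the prefix zu-.
The other patterns: stems beginning with l- insert -as- after the first vowel; stems beginning with w- add ti- … -ast around the stem; stems beginning with k- add -us.
So sibmetwap → zusibmetwap.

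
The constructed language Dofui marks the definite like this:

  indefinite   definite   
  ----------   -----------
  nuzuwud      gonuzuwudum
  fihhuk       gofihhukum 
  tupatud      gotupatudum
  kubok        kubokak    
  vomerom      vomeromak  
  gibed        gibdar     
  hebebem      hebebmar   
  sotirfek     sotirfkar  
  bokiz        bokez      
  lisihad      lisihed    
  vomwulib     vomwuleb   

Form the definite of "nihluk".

fihhuk and kubok both end in -k yet inflect differently (gofihhukum, kubokak), so the final letter is not what conditions the rule; the last vowel is.
"nihluk" has last vowel 'u'. The stems whose last vowel is 'u' (nuzuwud → gonuzuwudum, fihhuk → gofihhukum, tupatud → gotupatudum) add go- … -um around the stem.
The other patterns: stems whose last vowel is 'o' add -ak; stems whose last vowel is 'e' delete the last vowel and add -ar; stems whose last vowel is 'a' or 'i' change the last vowel to 'e'.
So nihluk → gonihlukum.

gonihlukum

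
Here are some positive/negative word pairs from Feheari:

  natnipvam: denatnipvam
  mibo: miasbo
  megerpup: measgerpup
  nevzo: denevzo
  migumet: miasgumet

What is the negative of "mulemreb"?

muaslemreb

nevzo and mibo both end in -o yet inflect differently (denevzo, miasbo), so the final letter is not what conditions the rule; the first letter is.
"mulemreb" begins with m-. The stems beginning with m- (mibo → miasbo, migumet → miasgumet, megerpup → measgerpup) insert -as- after the first vowel.
So mulemreb → muaslemreb.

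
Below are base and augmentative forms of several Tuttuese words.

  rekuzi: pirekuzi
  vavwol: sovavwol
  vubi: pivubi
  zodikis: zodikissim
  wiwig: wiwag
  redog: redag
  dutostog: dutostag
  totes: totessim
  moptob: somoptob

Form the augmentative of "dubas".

vubi and wiwig both have last vowel 'i' yet inflect differently (pivubi, wiwag), so the last vowel is not what conditions the rule; the final letter is.
"dubas" ends in -s. The stems ending in -s (totes → totessim, zodikis → zodikissim) double the final consonant and add -im.
So dubas → dubassim.

dubassim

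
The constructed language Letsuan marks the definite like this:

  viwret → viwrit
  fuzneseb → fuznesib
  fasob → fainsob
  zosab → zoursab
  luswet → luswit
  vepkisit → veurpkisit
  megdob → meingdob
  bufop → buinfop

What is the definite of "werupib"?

weurrupib

fasob and fuzneseb both end in -b yet inflect differently (fainsob, fuznesib), so the final letter is not what conditions the rule; the last vowel is.
"werupib" has last vowel 'i'. The one such stem in the data (vepkisit → veurpkisit) inserts -ur- after the first vowel (as does zosab), so the same rule applies.
The other patterns: stems whose last vowel is 'o' insert -in- after the first vowel; stems whose last vowel is 'e' change the last vowel to 'i'.
So werupib → weurrupib.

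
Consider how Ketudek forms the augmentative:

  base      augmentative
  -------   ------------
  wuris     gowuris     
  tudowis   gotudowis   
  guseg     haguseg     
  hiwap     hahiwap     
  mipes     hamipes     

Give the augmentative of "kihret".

tudowis and mipes both end in -s yet inflect differently (gotudowis, hamipes), so the final letter is not what conditions the rule; the last vowel is.
"kihret" has last vowel 'e'. The stems whose last vowel is 'e' (mipes → hamipes, guseg → haguseg) add the prefix ha-.
So kihret → hakihret.

hakihret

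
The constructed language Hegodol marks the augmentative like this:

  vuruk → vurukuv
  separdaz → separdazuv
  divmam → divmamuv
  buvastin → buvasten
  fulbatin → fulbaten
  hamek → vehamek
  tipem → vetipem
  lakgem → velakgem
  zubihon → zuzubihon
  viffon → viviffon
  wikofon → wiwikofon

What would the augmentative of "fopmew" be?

vefopmew

"fopmew" has last vowel 'e'. The stems whose last vowel is 'e' (hamek → vehamek, tipem → vetipem, lakgem → velakgem) add the prefix ve-.
The other patterns: stems whose last vowel is 'a' or 'u' add -uv; stems whose last vowel is 'i' change the last vowel to 'e'; stems whose last vowel is 'o' repeat the first consonant+vowel as a prefix.
So fopmew → vefopmew.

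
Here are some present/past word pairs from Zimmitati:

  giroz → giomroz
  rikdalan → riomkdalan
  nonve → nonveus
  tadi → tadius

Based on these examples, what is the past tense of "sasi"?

sasius

giroz and nonve both have 2 vowels yet inflect differently (giomroz, nonveus), so the number of vowels is not what conditions the rule; whether the stem ends in a vowel or a consonant is.
"sasi" ends in a vowel. The stems ending in a vowel (nonve → nonveus, tadi → tadius) add -us.
The other pattern: stems ending in a consonant insert -om- after the first vowel.
So sasi → sasius.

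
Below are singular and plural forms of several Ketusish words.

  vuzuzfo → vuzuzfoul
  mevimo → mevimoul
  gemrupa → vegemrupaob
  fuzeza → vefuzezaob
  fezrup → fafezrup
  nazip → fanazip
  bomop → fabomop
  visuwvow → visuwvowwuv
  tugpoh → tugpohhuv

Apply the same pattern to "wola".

vuzuzfo and bomop both have last vowel 'o' yet inflect differently (vuzuzfoul, fabomop), so the last vowel is not what conditions the rule; the final letter is.
"wola" ends in -a. The stems ending in -a (gemrupa → vegemrupaob, fuzeza → vefuzezaob) add ve- … -ob around the stem.
The other patterns: stems ending in -o add -ul; stems ending in -p add the prefix fa-; stems ending in -h or -w double the final consonant and add -uv.
So wola → vewolaob.

vewolaob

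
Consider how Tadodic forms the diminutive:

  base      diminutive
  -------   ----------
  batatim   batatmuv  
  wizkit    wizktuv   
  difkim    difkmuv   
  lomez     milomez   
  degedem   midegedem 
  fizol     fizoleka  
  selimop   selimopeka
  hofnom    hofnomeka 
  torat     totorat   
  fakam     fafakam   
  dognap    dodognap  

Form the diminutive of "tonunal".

totonunal

"tonunal" has last vowel 'a'. The stems whose last vowel is 'a' (torat → totorat, fakam → fafakam, dognap → dodognap) repeat the first consonant+vowel as a prefix.
The other patterns: stems whose last vowel is 'i' delete the last vowel and add -uv; stems whose last vowel is 'e' add the prefix mi-; stems whose last vowel is 'o' add -eka.
So tonunal → totonunal.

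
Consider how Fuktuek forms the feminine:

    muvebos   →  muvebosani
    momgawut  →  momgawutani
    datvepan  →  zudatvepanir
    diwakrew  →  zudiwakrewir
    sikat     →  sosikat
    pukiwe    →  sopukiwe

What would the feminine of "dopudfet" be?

zudopudfetir

momgawut and sikat both end in -t yet inflect differently (momgawutani, sosikat), so the final letter is not what conditions the rule; the first letter is.
"dopudfet" begins with d-. The stems beginning with d- (datvepan → zudatvepanir, diwakrew → zudiwakrewir) add zu- … -ir around the stem.
The other patterns: stems beginning with m- add -ani; stems beginning with p- or s- add the prefix so-.
So dopudfet → zudopudfetir.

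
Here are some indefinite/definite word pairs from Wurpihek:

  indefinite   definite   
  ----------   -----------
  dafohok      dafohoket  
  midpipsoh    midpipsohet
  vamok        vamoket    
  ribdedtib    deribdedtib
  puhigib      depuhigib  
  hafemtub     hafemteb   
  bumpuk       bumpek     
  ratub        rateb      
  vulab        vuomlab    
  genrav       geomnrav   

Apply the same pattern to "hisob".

ribdedtib and hafemtub both end in -b yet inflect differently (deribdedtib, hafemteb), so the final letter is not what conditions the rule; the last vowel is.
"hisob" has last vowel 'o'. The stems whose last vowel is 'o' (dafohok → dafohoket, midpipsoh → midpipsohet, vamok → vamoket) add -et.
The other patterns: stems whose last vowel is 'i' add the prefix de-; stems whose last vowel is 'u' change the last vowel to 'e'; stems whose last vowel is 'a' insert -om- after the first vowel.
So hisob → hisobet.

hisobet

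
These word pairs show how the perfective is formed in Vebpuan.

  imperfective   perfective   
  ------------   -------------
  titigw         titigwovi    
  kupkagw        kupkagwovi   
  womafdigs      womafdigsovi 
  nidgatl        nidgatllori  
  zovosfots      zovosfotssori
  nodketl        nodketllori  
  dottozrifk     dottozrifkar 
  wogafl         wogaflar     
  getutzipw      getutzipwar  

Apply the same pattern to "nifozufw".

womafdigs and zovosfots both end in -s yet inflect differently (womafdigsovi, zovosfotssori), so the final letter is not what conditions the rule; the second-to-last letter is.
"nifozufw" has second-to-last letter 'f'. The stems whose second-to-last letter is 'f' (dottozrifk → dottozrifkar, wogafl → wogaflar) add -ar.
So nifozufw → nifozufwar.

nifozufwar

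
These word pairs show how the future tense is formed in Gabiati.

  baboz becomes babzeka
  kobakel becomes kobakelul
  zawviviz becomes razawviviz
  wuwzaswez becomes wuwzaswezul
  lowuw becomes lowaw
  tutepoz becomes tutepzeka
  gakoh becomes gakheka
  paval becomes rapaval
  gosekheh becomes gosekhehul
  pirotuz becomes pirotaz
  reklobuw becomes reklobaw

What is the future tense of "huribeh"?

pirotuz and wuwzaswez both end in -z yet inflect differently (pirotaz, wuwzaswezul), so the final letter is not what conditions the rule; the last vowel is.
"huribeh" has last vowel 'e'. The stems whose last vowel is 'e' (wuwzaswez → wuwzaswezul, kobakel → kobakelul, gosekheh → gosekhehul) add -ul.
So huribeh → huribehul.

huribehul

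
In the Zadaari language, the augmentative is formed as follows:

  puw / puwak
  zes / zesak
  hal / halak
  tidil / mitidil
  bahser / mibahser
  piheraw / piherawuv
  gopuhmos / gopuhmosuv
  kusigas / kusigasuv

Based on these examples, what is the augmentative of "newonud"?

newonuduv

"newonud" has 3 vowels. The stems with 3 vowels (piheraw → piherawuv, gopuhmos → gopuhmosuv, kusigas → kusigasuv) add -uv.
The other patterns: stems with 1 vowel add -ak; stems with 2 vowels add the prefix mi-.
So newonud → newonuduv.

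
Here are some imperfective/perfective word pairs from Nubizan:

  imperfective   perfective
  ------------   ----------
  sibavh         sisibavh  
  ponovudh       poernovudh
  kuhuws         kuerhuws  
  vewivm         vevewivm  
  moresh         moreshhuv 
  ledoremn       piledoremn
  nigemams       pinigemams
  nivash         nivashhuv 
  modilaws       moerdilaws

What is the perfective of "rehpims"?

pirehpims

nivash and sibavh both end in -h yet inflect differently (nivashhuv, sisibavh), so the final letter is not what conditions the rule; the second-to-last letter is.
"rehpims" has second-to-last letter 'm'. The stems whose second-to-last letter is 'm' (nigemams → pinigemams, ledoremn → piledoremn) add the prefix pi-.
The other patterns: stems whose second-to-last letter is 's' double the final consonant and add -uv; stems whose second-to-last letter is 'v' repeat the first consonant+vowel as a prefix; stems whose second-to-last letter is 'd' or 'w' insert -er- after the first vowel.
So rehpims → pirehpims.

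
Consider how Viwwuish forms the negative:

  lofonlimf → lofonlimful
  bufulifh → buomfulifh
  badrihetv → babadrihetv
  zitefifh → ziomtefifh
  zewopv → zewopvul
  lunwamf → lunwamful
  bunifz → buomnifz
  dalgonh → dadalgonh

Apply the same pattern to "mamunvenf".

mamamunvenf

dalgonh and zitefifh both end in -h yet inflect differently (dadalgonh, ziomtefifh), so the final letter is not what conditions the rule; the second-to-last letter is.
"mamunvenf" has second-to-last letter 'n'. The one such stem in the data (dalgonh → dadalgonh) repeats the first consonant+vowel as a prefix (as does badrihetv), so the same rule applies.
So mamunvenf → mamamunvenf.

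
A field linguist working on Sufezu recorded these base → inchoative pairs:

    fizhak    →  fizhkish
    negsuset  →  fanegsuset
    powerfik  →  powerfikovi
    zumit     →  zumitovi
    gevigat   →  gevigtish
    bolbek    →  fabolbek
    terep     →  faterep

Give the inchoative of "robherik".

"robherik" has last vowel 'i'. The stems whose last vowel is 'i' (powerfik → powerfikovi, zumit → zumitovi) add -ovi.
The other patterns: stems whose last vowel is 'a' delete the last vowel and add -ish; stems whose last vowel is 'e' add the prefix fa-.
So robherik → robherikovi.

robherikovi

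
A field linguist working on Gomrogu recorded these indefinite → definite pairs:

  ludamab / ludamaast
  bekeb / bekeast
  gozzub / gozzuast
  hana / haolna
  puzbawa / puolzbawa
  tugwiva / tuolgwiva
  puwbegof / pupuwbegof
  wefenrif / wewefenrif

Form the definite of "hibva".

ludamab and hana both have last vowel 'a' yet inflect differently (ludamaast, haolna), so the last vowel is not what conditions the rule; the final letter is.
"hibva" ends in -a. The stems ending in -a (hana → haolna, puzbawa → puolzbawa, tugwiva → tuolgwiva) insert -ol- after the first vowel.
The other patterns: stems ending in -b drop the final letter and add -ast; stems ending in -f repeat the first consonant+vowel as a prefix.
So hibva → hiolbva.

hiolbva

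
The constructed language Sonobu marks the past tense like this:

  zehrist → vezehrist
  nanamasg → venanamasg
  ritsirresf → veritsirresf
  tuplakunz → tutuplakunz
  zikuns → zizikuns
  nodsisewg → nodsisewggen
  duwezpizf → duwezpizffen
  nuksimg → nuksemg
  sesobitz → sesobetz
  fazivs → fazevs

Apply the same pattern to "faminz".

"faminz" has second-to-last letter 'n'. The stems whose second-to-last letter is 'n' (tuplakunz → tutuplakunz, zikuns → zizikuns) repeat the first consonant+vowel as a prefix.
The other patterns: stems whose second-to-last letter is 's' add the prefix ve-; stems whose second-to-last letter is 'w' or 'z' double the final consonant and add -en; stems whose second-to-last letter is 'm', 't' or 'v' change the last vowel to 'e'.
So faminz → fafaminz.

fafaminz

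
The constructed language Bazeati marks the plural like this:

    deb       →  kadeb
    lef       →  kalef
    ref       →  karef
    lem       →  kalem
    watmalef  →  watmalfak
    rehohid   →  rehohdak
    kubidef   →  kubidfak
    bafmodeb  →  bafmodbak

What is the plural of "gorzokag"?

"gorzokag" has 3 vowels. The stems with 3 vowels (watmalef → watmalfak, rehohid → rehohdak, kubidef → kubidfak) delete the last vowel and add -ak.
The other pattern: stems with 1 vowel add the prefix ka-.
So gorzokag → gorzokgak.

gorzokgak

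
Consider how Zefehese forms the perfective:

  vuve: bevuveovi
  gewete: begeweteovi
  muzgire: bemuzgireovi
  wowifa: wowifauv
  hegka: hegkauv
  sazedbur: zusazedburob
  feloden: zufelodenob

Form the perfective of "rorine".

berorineovi

"rorine" ends in -e. The stems ending in -e (vuve → bevuveovi, gewete → begeweteovi, muzgire → bemuzgireovi) add be- … -ovi around the stem.
So rorine → berorineovi.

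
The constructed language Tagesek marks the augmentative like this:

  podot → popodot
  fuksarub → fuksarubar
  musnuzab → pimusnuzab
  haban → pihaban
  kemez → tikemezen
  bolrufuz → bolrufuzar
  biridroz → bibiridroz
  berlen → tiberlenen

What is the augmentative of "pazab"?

pipazab

berlen and haban both end in -n yet inflect differently (tiberlenen, pihaban), so the final letter is not what conditions the rule; the last vowel is.
"pazab" has last vowel 'a'. The stems whose last vowel is 'a' (haban → pihaban, musnuzab → pimusnuzab) add the prefix pi-.
The other patterns: stems whose last vowel is 'e' add ti- … -en around the stem; stems whose last vowel is 'o' repeat the first consonant+vowel as a prefix; stems whose last vowel is 'u' add -ar.
So pazab → pipazab.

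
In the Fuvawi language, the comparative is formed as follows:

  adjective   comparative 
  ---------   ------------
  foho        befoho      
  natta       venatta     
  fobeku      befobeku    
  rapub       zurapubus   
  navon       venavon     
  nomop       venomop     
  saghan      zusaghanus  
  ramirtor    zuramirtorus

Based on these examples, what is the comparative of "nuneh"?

navon and saghan both end in -n yet inflect differently (venavon, zusaghanus), so the final letter is not what conditions the rule; the first letter is.
"nuneh" begins with n-. The stems beginning with n- (natta → venatta, navon → venavon, nomop → venomop) add the prefix ve-.
The other patterns: stems beginning with f- add the prefix be-; stems beginning with r- or s- add zu- … -us around the stem.
So nuneh → venuneh.

venuneh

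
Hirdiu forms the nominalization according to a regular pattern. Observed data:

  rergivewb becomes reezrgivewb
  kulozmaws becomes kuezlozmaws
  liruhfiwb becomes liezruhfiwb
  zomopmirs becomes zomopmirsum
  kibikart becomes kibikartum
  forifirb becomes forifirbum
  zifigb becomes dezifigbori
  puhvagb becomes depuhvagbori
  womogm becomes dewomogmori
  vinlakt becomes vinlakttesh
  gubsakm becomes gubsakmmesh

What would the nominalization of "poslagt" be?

kulozmaws and zomopmirs both end in -s yet inflect differently (kuezlozmaws, zomopmirsum), so the final letter is not what conditions the rule; the second-to-last letter is.
"poslagt" has second-to-last letter 'g'. The stems whose second-to-last letter is 'g' (zifigb → dezifigbori, puhvagb → depuhvagbori, womogm → dewomogmori) add de- … -ori around the stem.
So poslagt → deposlagtori.

deposlagtori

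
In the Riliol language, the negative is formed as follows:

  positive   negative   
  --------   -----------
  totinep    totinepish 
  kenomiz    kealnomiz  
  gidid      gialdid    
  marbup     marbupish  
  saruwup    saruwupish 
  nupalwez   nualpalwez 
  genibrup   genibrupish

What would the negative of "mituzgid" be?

totinep and nupalwez both have last vowel 'e' yet inflect differently (totinepish, nualpalwez), so the last vowel is not what conditions the rule; the final letter is.
"mituzgid" ends in -d. The one such stem in the data (gidid → gialdid) inserts -al- after the first vowel (as do kenomiz, nupalwez), so the same rule applies.
The other pattern: stems ending in -p add -ish.
So mituzgid → mialtuzgid.

mialtuzgid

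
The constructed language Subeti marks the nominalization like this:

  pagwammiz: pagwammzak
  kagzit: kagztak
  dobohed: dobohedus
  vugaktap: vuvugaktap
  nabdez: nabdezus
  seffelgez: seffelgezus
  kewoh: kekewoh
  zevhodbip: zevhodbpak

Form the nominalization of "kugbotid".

kugbotdak

pagwammiz and nabdez both end in -z yet inflect differently (pagwammzak, nabdezus), so the final letter is not what conditions the rule; the last vowel is.
"kugbotid" has last vowel 'i'. The stems whose last vowel is 'i' (pagwammiz → pagwammzak, zevhodbip → zevhodbpak, kagzit → kagztak) delete the last vowel and add -ak.
So kugbotid → kugbotdak.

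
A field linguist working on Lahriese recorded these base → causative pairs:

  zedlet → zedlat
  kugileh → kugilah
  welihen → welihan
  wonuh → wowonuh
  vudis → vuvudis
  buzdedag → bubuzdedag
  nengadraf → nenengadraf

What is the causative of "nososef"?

kugileh and wonuh both end in -h yet inflect differently (kugilah, wowonuh), so the final letter is not what conditions the rule; the last vowel is.
"nososef" has last vowel 'e'. The stems whose last vowel is 'e' (zedlet → zedlat, kugileh → kugilah, welihen → welihan) change the last vowel to 'a'.
So nososef → nososaf.

nososaf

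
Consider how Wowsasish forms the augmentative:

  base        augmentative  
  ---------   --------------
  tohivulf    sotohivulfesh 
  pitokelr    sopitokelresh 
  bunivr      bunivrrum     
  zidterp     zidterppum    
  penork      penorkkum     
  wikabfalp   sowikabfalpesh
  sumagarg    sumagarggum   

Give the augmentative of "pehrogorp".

pehrogorppum

pitokelr and bunivr both end in -r yet inflect differently (sopitokelresh, bunivrrum), so the final letter is not what conditions the rule; the second-to-last letter is.
"pehrogorp" has second-to-last letter 'r'. The stems whose second-to-last letter is 'r' (zidterp → zidterppum, penork → penorkkum, sumagarg → sumagarggum) double the final consonant and add -um.
The other pattern: stems whose second-to-last letter is 'l' add so- … -esh around the stem.
So pehrogorp → pehrogorppum.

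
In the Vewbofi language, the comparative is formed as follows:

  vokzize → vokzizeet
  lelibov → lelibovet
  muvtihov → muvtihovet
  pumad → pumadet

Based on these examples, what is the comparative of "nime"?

nimeet

Every pair shown (vokzize → vokzizeet, lelibov → lelibovet, muvtihov → muvtihovet, …) follows the same rule: add -et.
So nime → nimeet.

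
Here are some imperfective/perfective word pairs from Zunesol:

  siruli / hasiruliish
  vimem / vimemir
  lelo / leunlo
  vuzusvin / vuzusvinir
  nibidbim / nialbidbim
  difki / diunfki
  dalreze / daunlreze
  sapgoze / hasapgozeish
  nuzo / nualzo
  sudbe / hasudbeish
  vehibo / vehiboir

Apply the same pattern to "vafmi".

vafmiir

vehibo and nuzo both end in -o yet inflect differently (vehiboir, nualzo), so the final letter is not what conditions the rule; the first letter is.
"vafmi" begins with v-. The stems beginning with v- (vimem → vimemir, vehibo → vehiboir, vuzusvin → vuzusvinir) add -ir.
The other patterns: stems beginning with s- add ha- … -ish around the stem; stems beginning with n- insert -al- after the first vowel; stems beginning with d- or l- insert -un- after the first vowel.
So vafmi → vafmiir.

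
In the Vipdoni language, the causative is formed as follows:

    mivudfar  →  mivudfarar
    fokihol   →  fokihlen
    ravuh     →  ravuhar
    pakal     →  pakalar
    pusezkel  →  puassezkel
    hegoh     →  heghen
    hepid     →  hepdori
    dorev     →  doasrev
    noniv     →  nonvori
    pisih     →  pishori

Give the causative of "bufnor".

"bufnor" has last vowel 'o'. The stems whose last vowel is 'o' (fokihol → fokihlen, hegoh → heghen) delete the last vowel and add -en.
So bufnor → bufnren.

bufnren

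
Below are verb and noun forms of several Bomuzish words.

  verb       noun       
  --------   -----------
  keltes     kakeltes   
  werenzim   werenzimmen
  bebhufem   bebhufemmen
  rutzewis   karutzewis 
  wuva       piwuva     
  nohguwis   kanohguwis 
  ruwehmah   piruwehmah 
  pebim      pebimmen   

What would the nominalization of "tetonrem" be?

rutzewis and pebim both have last vowel 'i' yet inflect differently (karutzewis, pebimmen), so the last vowel is not what conditions the rule; the final letter is.
"tetonrem" ends in -m. The stems ending in -m (pebim → pebimmen, werenzim → werenzimmen, bebhufem → bebhufemmen) double the final consonant and add -en.
The other patterns: stems ending in -s add the prefix ka-; stems ending in -a or -h add the prefix pi-.
So tetonrem → tetonremmen.

tetonremmen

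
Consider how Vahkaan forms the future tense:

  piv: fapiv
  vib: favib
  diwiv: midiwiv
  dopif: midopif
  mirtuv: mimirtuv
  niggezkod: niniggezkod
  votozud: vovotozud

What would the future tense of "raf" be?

faraf

piv and diwiv both end in -v yet inflect differently (fapiv, midiwiv), so the final letter is not what conditions the rule; the number of vowels is.
"raf" has 1 vowel. The stems with 1 vowel (piv → fapiv, vib → favib) add the prefix fa-.
So raf → faraf.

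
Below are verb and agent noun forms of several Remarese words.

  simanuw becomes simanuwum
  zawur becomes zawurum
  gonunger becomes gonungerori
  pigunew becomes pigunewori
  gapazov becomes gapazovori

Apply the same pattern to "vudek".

zawur and gonunger both end in -r yet inflect differently (zawurum, gonungerori), so the final letter is not what conditions the rule; the last vowel is.
"vudek" has last vowel 'e'. The stems whose last vowel is 'e' (gonunger → gonungerori, pigunew → pigunewori) add -ori.
The other pattern: stems whose last vowel is 'u' add -um.
So vudek → vudekori.

vudekori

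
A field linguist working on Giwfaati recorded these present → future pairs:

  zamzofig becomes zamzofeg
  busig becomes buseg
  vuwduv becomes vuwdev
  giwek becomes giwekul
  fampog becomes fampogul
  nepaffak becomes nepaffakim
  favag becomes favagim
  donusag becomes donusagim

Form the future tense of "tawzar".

tawzarim

zamzofig and fampog both end in -g yet inflect differently (zamzofeg, fampogul), so the final letter is not what conditions the rule; the last vowel is.
"tawzar" has last vowel 'a'. The stems whose last vowel is 'a' (nepaffak → nepaffakim, favag → favagim, donusag → donusagim) add -im.
The other patterns: stems whose last vowel is 'i' or 'u' change the last vowel to 'e'; stems whose last vowel is 'e' or 'o' add -ul.
So tawzar → tawzarim.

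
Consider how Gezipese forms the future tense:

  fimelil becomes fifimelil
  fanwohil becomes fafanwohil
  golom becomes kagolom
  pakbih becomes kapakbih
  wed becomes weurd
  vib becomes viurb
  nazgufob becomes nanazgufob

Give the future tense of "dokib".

vib and nazgufob both end in -b yet inflect differently (viurb, nanazgufob), so the final letter is not what conditions the rule; the number of vowels is.
"dokib" has 2 vowels. The stems with 2 vowels (golom → kagolom, pakbih → kapakbih) add the prefix ka-.
So dokib → kadokib.

kadokib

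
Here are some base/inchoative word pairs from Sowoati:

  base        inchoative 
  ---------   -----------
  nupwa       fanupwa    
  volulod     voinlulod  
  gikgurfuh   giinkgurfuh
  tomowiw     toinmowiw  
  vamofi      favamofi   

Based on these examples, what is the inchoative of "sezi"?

tomowiw and vamofi both have last vowel 'i' yet inflect differently (toinmowiw, favamofi), so the last vowel is not what conditions the rule; whether the stem ends in a vowel or a consonant is.
"sezi" ends in a vowel. The stems ending in a vowel (nupwa → fanupwa, vamofi → favamofi) add the prefix fa-.
The other pattern: stems ending in a consonant insert -in- after the first vowel.
So sezi → fasezi.

fasezi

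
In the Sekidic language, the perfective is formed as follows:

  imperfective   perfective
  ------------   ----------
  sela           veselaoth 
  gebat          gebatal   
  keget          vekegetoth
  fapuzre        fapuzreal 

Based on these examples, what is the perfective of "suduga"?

vesudugaoth

"suduga" begins with s-. The one such stem in the data (sela → veselaoth) adds ve- … -oth around the stem, so the same rule applies.
So suduga → vesudugaoth.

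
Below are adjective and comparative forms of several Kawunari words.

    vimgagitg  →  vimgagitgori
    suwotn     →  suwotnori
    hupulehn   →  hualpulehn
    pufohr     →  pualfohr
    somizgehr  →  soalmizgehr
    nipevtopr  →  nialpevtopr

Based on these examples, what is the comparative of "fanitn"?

suwotn and hupulehn both end in -n yet inflect differently (suwotnori, hualpulehn), so the final letter is not what conditions the rule; the second-to-last letter is.
"fanitn" has second-to-last letter 't'. The stems whose second-to-last letter is 't' (vimgagitg → vimgagitgori, suwotn → suwotnori) add -ori.
So fanitn → fanitnori.

fanitnori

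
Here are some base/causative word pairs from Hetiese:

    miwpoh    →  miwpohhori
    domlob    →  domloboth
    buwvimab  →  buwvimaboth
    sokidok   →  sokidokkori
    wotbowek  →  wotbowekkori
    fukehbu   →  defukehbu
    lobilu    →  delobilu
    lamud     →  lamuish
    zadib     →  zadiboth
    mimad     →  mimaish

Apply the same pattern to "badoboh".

badobohhori

buwvimab and mimad both have last vowel 'a' yet inflect differently (buwvimaboth, mimaish), so the last vowel is not what conditions the rule; the final letter is.
"badoboh" ends in -h. The one such stem in the data (miwpoh → miwpohhori) doubles the final consonant and adds -ori (as do sokidok, wotbowek), so the same rule applies.
The other patterns: stems ending in -b add -oth; stems ending in -d drop the final letter and add -ish; stems ending in -u add the prefix de-.
So badoboh → badobohhori.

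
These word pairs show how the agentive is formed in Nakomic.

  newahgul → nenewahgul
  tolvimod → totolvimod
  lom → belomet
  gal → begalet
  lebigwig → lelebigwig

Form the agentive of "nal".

"nal" has 1 vowel. The stems with 1 vowel (lom → belomet, gal → begalet) add be- … -et around the stem.
So nal → benalet.

benalet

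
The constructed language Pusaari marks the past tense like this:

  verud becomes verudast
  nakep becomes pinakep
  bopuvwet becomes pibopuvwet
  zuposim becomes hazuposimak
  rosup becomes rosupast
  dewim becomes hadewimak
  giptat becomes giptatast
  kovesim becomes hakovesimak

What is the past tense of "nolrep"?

pinolrep

"nolrep" has last vowel 'e'. The stems whose last vowel is 'e' (nakep → pinakep, bopuvwet → pibopuvwet) add the prefix pi-.
So nolrep → pinolrep.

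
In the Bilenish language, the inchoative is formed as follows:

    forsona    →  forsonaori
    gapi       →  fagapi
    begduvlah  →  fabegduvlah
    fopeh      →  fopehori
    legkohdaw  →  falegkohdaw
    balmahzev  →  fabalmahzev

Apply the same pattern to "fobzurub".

fobzurubori

fopeh and begduvlah both end in -h yet inflect differently (fopehori, fabegduvlah), so the final letter is not what conditions the rule; the first letter is.
"fobzurub" begins with f-. The stems beginning with f- (forsona → forsonaori, fopeh → fopehori) add -ori.
So fobzurub → fobzurubori.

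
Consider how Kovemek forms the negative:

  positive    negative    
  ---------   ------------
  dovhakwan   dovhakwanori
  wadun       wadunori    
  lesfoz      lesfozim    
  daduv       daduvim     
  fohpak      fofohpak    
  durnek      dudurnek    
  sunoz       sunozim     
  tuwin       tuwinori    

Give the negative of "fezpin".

fezpinori

fohpak and dovhakwan both have last vowel 'a' yet inflect differently (fofohpak, dovhakwanori), so the last vowel is not what conditions the rule; the final letter is.
"fezpin" ends in -n. The stems ending in -n (wadun → wadunori, tuwin → tuwinori, dovhakwan → dovhakwanori) add -ori.
The other patterns: stems ending in -k repeat the first consonant+vowel as a prefix; stems ending in -v or -z add -im.
So fezpin → fezpinori.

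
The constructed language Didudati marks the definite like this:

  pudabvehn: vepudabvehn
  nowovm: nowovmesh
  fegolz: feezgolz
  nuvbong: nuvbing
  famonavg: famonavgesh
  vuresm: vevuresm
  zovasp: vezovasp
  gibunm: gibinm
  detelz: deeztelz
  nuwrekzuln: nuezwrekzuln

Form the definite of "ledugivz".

famonavg and nuvbong both end in -g yet inflect differently (famonavgesh, nuvbing), so the final letter is not what conditions the rule; the second-to-last letter is.
"ledugivz" has second-to-last letter 'v'. The stems whose second-to-last letter is 'v' (nowovm → nowovmesh, famonavg → famonavgesh) add -esh.
The other patterns: stems whose second-to-last letter is 'l' insert -ez- after the first vowel; stems whose second-to-last letter is 'n' change the last vowel to 'i'; stems whose second-to-last letter is 'h' or 's' add the prefix ve-.
So ledugivz → ledugivzesh.

ledugivzesh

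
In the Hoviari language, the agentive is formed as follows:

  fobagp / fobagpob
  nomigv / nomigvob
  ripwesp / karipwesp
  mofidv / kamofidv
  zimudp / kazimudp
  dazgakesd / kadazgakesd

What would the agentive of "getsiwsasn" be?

"getsiwsasn" has second-to-last letter 's'. The stems whose second-to-last letter is 's' (ripwesp → karipwesp, dazgakesd → kadazgakesd) add the prefix ka-.
So getsiwsasn → kagetsiwsasn.

kagetsiwsasn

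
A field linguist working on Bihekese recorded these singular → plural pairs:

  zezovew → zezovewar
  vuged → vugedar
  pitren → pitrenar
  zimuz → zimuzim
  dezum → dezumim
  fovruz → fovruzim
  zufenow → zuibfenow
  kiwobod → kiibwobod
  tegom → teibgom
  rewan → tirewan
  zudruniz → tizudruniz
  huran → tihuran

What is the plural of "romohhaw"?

zezovew and zufenow both end in -w yet inflect differently (zezovewar, zuibfenow), so the final letter is not what conditions the rule; the last vowel is.
"romohhaw" has last vowel 'a'. The stems whose last vowel is 'a' (rewan → tirewan, huran → tihuran) add the prefix ti-.
The other patterns: stems whose last vowel is 'e' add -ar; stems whose last vowel is 'u' add -im; stems whose last vowel is 'o' insert -ib- after the first vowel.
So romohhaw → tiromohhaw.

tiromohhaw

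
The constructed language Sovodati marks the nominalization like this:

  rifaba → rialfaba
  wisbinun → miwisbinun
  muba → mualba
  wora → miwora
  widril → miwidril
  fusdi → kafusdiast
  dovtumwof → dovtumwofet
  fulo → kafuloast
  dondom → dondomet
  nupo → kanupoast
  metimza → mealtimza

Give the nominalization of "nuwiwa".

wora and muba both end in -a yet inflect differently (miwora, mualba), so the final letter is not what conditions the rule; the first letter is.
"nuwiwa" begins with n-. The one such stem in the data (nupo → kanupoast) adds ka- … -ast around the stem, so the same rule applies.
The other patterns: stems beginning with w- add the prefix mi-; stems beginning with m- or r- insert -al- after the first vowel; stems beginning with d- add -et.
So nuwiwa → kanuwiwaast.

kanuwiwaast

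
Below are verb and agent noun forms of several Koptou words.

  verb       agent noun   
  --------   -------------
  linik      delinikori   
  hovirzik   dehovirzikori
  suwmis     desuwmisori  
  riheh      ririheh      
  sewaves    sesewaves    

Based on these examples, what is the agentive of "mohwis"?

demohwisori

suwmis and sewaves both end in -s yet inflect differently (desuwmisori, sesewaves), so the final letter is not what conditions the rule; the last vowel is.
"mohwis" has last vowel 'i'. The stems whose last vowel is 'i' (linik → delinikori, hovirzik → dehovirzikori, suwmis → desuwmisori) add de- … -ori around the stem.
The other pattern: stems whose last vowel is 'e' repeat the first consonant+vowel as a prefix.
So mohwis → demohwisori.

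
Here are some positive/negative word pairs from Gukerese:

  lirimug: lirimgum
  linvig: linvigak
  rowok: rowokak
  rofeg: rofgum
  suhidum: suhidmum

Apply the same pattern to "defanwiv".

defanwivak

linvig and rofeg both end in -g yet inflect differently (linvigak, rofgum), so the final letter is not what conditions the rule; the last vowel is.
"defanwiv" has last vowel 'i'. The one such stem in the data (linvig → linvigak) adds -ak, so the same rule applies.
So defanwiv → defanwivak.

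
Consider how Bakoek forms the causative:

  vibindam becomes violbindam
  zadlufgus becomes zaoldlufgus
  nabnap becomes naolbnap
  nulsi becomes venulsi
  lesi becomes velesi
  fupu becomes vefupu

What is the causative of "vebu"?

vevebu

"vebu" ends in a vowel. The stems ending in a vowel (nulsi → venulsi, lesi → velesi, fupu → vefupu) add the prefix ve-.
So vebu → vevebu.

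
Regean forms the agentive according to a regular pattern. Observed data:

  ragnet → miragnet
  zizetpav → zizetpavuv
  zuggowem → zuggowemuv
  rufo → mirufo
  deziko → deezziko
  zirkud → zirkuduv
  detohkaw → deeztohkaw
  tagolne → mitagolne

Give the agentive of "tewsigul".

mitewsigul

deziko and rufo both end in -o yet inflect differently (deezziko, mirufo), so the final letter is not what conditions the rule; the first letter is.
"tewsigul" begins with t-. The one such stem in the data (tagolne → mitagolne) adds the prefix mi-, so the same rule applies.
The other patterns: stems beginning with d- insert -ez- after the first vowel; stems beginning with z- add -uv.
So tewsigul → mitewsigul.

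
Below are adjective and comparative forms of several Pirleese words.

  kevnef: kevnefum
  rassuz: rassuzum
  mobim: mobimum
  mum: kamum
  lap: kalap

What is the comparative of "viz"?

kaviz

mum and mobim both end in -m yet inflect differently (kamum, mobimum), so the final letter is not what conditions the rule; the number of vowels is.
"viz" has 1 vowel. The stems with 1 vowel (mum → kamum, lap → kalap) add the prefix ka-.
So viz → kaviz.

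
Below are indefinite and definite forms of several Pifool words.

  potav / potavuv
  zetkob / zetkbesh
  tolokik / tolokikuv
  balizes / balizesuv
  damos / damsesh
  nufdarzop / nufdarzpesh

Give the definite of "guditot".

damos and balizes both end in -s yet inflect differently (damsesh, balizesuv), so the final letter is not what conditions the rule; the last vowel is.
"guditot" has last vowel 'o'. The stems whose last vowel is 'o' (nufdarzop → nufdarzpesh, damos → damsesh, zetkob → zetkbesh) delete the last vowel and add -esh.
So guditot → gudittesh.

gudittesh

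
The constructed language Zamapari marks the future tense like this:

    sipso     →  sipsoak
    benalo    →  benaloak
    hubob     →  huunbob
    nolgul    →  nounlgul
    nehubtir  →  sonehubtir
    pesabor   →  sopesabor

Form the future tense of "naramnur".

sonaramnur

sipso and hubob both have last vowel 'o' yet inflect differently (sipsoak, huunbob), so the last vowel is not what conditions the rule; the final letter is.
"naramnur" ends in -r. The stems ending in -r (nehubtir → sonehubtir, pesabor → sopesabor) add the prefix so-.
The other patterns: stems ending in -o add -ak; stems ending in -b or -l insert -un- after the first vowel.
So naramnur → sonaramnur.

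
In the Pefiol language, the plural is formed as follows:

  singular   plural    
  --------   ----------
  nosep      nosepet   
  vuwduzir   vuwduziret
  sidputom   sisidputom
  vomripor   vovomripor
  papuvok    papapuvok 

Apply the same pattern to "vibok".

vomripor and vuwduzir both end in -r yet inflect differently (vovomripor, vuwduziret), so the final letter is not what conditions the rule; the last vowel is.
"vibok" has last vowel 'o'. The stems whose last vowel is 'o' (sidputom → sisidputom, vomripor → vovomripor, papuvok → papapuvok) repeat the first consonant+vowel as a prefix.
The other pattern: stems whose last vowel is 'e' or 'i' add -et.
So vibok → vivibok.

vivibok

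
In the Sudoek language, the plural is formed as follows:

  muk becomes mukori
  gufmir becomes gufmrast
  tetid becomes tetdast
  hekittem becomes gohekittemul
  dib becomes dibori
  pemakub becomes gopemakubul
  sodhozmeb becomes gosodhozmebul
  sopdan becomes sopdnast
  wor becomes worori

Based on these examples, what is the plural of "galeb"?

wor and gufmir both end in -r yet inflect differently (worori, gufmrast), so the final letter is not what conditions the rule; the number of vowels is.
"galeb" has 2 vowels. The stems with 2 vowels (tetid → tetdast, gufmir → gufmrast, sopdan → sopdnast) delete the last vowel and add -ast.
So galeb → galbast.

galbast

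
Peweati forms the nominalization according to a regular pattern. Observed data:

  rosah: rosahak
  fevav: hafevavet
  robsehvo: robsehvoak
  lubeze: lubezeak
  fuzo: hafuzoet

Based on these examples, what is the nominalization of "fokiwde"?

"fokiwde" begins with f-. The stems beginning with f- (fevav → hafevavet, fuzo → hafuzoet) add ha- … -et around the stem.
The other pattern: stems beginning with l- or r- add -ak.
So fokiwde → hafokiwdeet.

hafokiwdeet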